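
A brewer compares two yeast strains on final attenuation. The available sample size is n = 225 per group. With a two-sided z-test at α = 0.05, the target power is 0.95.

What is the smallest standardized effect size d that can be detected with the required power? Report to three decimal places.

d ≈ 0.340

Required noncentrality: δ = z_{0.025} + z_{0.05} = 1.960 + 1.645 = 3.605.
(Lower-tail contribution to power is negligible for δ > 0.)
δ = d·√(n/2) ⇒ d = δ/√(n/2) = 3.605/√(225/2) = 0.3399.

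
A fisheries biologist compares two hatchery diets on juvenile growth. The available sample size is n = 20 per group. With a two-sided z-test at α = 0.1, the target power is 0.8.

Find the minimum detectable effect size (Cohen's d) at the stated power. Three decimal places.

Need Φ(δ − 1.645) = 0.8, so δ = 1.645 + 0.842 = 2.486.
(Lower-tail contribution to power is negligible for δ > 0.)
δ = d·√(n/2) ⇒ d = δ/√(n/2) = 2.486/√(20/2) = 0.7863.

d ≈ 0.786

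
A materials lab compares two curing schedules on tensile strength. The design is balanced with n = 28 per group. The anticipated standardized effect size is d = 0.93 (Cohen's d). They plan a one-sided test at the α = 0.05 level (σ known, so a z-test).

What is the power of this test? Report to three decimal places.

Power ≈ 0.967

Noncentrality parameter: λ = d·√(n/2) = 0.93 × √(28/2) = 3.4797
Critical value for a one-sided test at α = 0.05: z_α = 1.645.
Power = P(Z > 1.645 − λ) = Φ(1.835) = 0.9667.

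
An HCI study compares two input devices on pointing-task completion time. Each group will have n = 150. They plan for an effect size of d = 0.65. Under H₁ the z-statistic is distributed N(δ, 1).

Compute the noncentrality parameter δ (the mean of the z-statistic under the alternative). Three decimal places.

δ ≈ 5.629

δ = d·√(n/2) = 0.65 × √(150/2) = 5.6292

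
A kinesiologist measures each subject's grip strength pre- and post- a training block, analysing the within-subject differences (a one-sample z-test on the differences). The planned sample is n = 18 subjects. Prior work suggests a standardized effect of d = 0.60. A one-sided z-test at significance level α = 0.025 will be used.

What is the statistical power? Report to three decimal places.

Power ≈ 0.721

Noncentrality parameter: δ = d·√n = 0.60 × √18 = 2.5456
One-sided α = 0.025 → critical value z_{0.025} = 1.960.
Power = Φ(δ − 1.960) = Φ(0.586) = 0.7209.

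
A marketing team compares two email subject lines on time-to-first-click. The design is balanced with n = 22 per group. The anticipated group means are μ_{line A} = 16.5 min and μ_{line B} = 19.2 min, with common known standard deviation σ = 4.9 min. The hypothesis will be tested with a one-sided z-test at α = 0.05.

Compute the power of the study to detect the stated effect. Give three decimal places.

Power ≈ 0.572

Standardized effect: d = |μ_{line A} − μ_{line B}| / σ = |16.5 − 19.2| / 4.9 = 0.5510
Noncentrality parameter: δ = d·√(n/2) = 0.5510 × √(22/2) = 1.8275
One-sided α = 0.05 → critical value z_{0.05} = 1.645.
Power = P(Z > 1.645 − δ) = Φ(0.183) = 0.5725.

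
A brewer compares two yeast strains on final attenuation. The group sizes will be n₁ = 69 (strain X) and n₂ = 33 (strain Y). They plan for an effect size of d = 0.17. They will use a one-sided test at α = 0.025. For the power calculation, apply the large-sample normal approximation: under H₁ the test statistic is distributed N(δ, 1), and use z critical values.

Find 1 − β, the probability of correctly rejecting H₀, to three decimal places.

Power ≈ 0.124

Noncentrality parameter: λ = d / √(1/n₁ + 1/n₂) = 0.17 / √(1/69 + 1/33) = 0.8032
Critical value for a one-sided test at α = 0.025: z_α = 1.960.
Power = P(Z > 1.960 − λ) = Φ(-1.157) = 0.1237.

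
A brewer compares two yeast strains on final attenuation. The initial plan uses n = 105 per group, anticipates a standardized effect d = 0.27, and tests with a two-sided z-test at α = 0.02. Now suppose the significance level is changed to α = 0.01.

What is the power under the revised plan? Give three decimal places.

Power ≈ 0.268

δ = d·√(n/2) = 0.27 × √(105/2) = 1.9563 (unchanged). New critical value: z_{0.005} = 2.576.
Revised power = Φ(δ − 2.576) + Φ(−δ − 2.576) = Φ(-0.619) + Φ(-4.532) = 0.2678 + 0.0000 = 0.2678.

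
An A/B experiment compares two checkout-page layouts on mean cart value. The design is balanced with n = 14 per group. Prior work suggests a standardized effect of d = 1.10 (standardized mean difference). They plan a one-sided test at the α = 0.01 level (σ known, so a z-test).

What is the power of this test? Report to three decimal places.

Noncentrality parameter: δ = d·√(n/2) = 1.10 × √(14/2) = 2.9103
One-sided α = 0.01 → critical value z_{0.01} = 2.326.
Power = P(Z > 2.326 − δ) = Φ(0.584) = 0.7204.

Power ≈ 0.720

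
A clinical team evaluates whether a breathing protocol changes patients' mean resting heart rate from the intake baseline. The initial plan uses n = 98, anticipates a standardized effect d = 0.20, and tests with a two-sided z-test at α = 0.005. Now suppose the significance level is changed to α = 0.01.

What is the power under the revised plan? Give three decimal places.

δ = d·√n = 0.20 × √98 = 1.9799 (unchanged). New critical value: z_{0.005} = 2.576.
Revised power = Φ(δ − 2.576) + Φ(−δ − 2.576) = Φ(-0.596) + Φ(-4.556) = 0.2756 + 0.0000 = 0.2756.

Power ≈ 0.276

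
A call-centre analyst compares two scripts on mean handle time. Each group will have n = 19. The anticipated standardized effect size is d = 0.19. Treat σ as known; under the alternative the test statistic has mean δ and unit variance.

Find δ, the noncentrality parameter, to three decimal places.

The noncentrality parameter scales effect size by the design's sample-size factor: δ = d·√(n/2) = 0.19 × √(19/2) = 0.5856

δ ≈ 0.586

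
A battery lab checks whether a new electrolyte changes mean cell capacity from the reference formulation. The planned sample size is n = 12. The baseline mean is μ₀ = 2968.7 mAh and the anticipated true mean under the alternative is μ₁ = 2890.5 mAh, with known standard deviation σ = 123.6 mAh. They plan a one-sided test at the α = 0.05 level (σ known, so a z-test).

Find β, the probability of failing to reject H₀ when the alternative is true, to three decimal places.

Standardized effect: d = |μ₁ − μ₀| / σ = |2890.5 − 2968.7| / 123.6 = 0.6327
Noncentrality parameter: δ = d·√n = 0.6327 × √12 = 2.1917
One-sided α = 0.05 → critical value z_{0.05} = 1.645.
Power = Φ(δ − 1.645) = Φ(0.547) = 0.7078.
Type II error: β = 1 − power = 1 − 0.7078 = 0.2922.

β ≈ 0.292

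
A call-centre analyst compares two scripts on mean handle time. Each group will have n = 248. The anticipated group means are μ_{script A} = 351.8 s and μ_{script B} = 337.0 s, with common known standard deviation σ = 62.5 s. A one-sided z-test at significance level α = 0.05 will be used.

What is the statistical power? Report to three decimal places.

Standardized effect: d = |μ_{script A} − μ_{script B}| / σ = |351.8 − 337.0| / 62.5 = 0.2368
Noncentrality parameter: δ = d·√(n/2) = 0.2368 × √(248/2) = 2.6369
One-sided α = 0.05 → critical value z_{0.05} = 1.645.
Power = Φ(δ − 1.645) = Φ(0.992) = 0.8394.

Power ≈ 0.839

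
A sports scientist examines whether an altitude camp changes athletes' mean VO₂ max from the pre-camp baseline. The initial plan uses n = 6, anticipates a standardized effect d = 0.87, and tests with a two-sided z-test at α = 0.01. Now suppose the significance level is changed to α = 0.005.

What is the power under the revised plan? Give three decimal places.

δ = d·√n = 0.87 × √6 = 2.1311 (unchanged). New critical value: z_{0.0025} = 2.807.
Revised power = Φ(δ − 2.807) + Φ(−δ − 2.807) = Φ(-0.676) + Φ(-4.938) = 0.2495 + 0.0000 = 0.2495.

Power ≈ 0.250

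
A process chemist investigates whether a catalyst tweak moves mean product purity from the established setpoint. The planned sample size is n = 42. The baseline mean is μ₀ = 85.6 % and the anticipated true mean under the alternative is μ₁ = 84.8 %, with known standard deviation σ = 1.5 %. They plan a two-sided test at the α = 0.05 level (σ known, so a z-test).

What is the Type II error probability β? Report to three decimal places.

β ≈ 0.067

Standardized effect: d = |μ₁ − μ₀| / σ = |84.8 − 85.6| / 1.5 = 0.5333
Noncentrality parameter: δ = d·√n = 0.5333 × √42 = 3.4564
Two-sided α = 0.05 → critical value z_{0.025} = 1.960.
Power = Φ(δ − 1.960) + Φ(−δ − 1.960) = Φ(1.496) + Φ(-5.416) = 0.9327 + 0.0000 = 0.9327.
Type II error: β = 1 − power = 1 − 0.9327 = 0.0673.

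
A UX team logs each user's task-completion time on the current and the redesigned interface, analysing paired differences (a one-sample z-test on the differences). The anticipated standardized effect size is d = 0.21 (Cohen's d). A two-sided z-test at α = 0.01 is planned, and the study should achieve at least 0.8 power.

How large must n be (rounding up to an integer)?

For power 0.8 need Φ(δ − z_{0.005}) = 0.8, so δ = z_{0.005} + z_{0.20} = 2.576 + 0.842 = 3.417.
(For δ > 0 the lower-tail rejection region contributes negligibly to power, so the one-term inversion is standard.)
δ = d·√n ⇒ n = (δ/d)² = (3.417 / 0.21)² = 264.83.
Rounding up, n = 265.

n = 265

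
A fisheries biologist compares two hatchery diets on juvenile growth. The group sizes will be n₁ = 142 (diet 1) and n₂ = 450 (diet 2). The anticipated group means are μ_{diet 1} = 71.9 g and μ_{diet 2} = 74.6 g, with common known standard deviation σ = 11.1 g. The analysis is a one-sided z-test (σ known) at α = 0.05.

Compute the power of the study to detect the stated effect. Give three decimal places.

Standardized effect: d = |μ_{diet 1} − μ_{diet 2}| / σ = |71.9 − 74.6| / 11.1 = 0.2432
Noncentrality parameter: δ = d / √(1/n₁ + 1/n₂) = 0.2432 / √(1/142 + 1/450) = 2.5271
Critical value for a one-sided test at α = 0.05: z_α = 1.645.
Power = P(Z > 1.645 − δ) = Φ(0.882) = 0.8112.

Power ≈ 0.811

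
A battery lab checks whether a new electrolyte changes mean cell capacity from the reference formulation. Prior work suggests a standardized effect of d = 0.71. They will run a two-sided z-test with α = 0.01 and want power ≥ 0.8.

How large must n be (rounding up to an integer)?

Set Φ(δ − 2.576) = 0.8; then δ − 2.576 = Φ⁻¹(0.8) = 0.842, giving δ = 3.417.
(Ignoring the negligible lower-tail rejection probability gives the usual closed-form inversion.)
δ = d·√n ⇒ n = (δ/d)² = (3.417 / 0.71)² = 23.17.
Round up to the next whole unit.

n = 24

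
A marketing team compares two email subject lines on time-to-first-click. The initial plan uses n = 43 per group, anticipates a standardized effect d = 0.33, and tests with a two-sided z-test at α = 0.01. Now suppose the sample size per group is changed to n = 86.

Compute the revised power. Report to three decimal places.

Power ≈ 0.340

With n = 86 per group: δ = d·√(n/2) = 0.33 × √(86/2) = 2.1640. Critical value z_{0.005} = 2.576.
Revised power = Φ(δ − 2.576) + Φ(−δ − 2.576) = Φ(-0.412) + Φ(-4.740) = 0.3402 + 0.0000 = 0.3402.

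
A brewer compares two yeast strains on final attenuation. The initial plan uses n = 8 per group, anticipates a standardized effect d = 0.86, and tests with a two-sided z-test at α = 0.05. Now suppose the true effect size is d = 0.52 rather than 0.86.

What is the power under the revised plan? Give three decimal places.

With d = 0.52: δ = d·√(n/2) = 0.52 × √(8/2) = 1.0400. Critical value z_{0.025} = 1.960.
Revised power = Φ(δ − 1.960) + Φ(−δ − 1.960) = Φ(-0.920) + Φ(-3.000) = 0.1788 + 0.0014 = 0.1801.

Power ≈ 0.180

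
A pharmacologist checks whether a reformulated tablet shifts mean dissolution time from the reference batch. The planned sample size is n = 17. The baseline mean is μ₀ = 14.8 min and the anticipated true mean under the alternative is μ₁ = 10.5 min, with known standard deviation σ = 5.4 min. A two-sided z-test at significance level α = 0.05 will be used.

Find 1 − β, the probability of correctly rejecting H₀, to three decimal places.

Standardized effect: d = |μ₁ − μ₀| / σ = |10.5 − 14.8| / 5.4 = 0.7963
Noncentrality parameter: δ = d·√n = 0.7963 × √17 = 3.2832
Two-sided α = 0.05 → critical value z_{0.025} = 1.960.
Power = Φ(δ − 1.960) + Φ(−δ − 1.960) = Φ(1.323) + Φ(-5.243) = 0.9071 + 0.0000 = 0.9071.

Power ≈ 0.907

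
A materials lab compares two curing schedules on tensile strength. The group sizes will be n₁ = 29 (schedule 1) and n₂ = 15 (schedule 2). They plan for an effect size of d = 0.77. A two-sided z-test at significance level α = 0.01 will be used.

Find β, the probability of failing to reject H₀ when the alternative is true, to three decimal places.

β ≈ 0.561

Noncentrality parameter: δ = d / √(1/n₁ + 1/n₂) = 0.77 / √(1/29 + 1/15) = 2.4211
Two-sided α = 0.01 → critical value z_{0.005} = 2.576.
Power = Φ(δ − 2.576) + Φ(−δ − 2.576) = Φ(-0.155) + Φ(-4.997) = 0.4385 + 0.0000 = 0.4385.
Type II error: β = 1 − power = 1 − 0.4385 = 0.5615.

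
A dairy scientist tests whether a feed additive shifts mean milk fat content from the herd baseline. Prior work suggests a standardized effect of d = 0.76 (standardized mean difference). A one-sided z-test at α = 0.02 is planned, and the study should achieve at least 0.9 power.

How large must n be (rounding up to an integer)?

n = 20

For power 0.9 need Φ(δ − z_{0.02}) = 0.9, so δ = z_{0.02} + z_{0.10} = 2.054 + 1.282 = 3.335.
δ = d·√n ⇒ n = (δ/d)² = (3.335 / 0.76)² = 19.26.
Round up to the next whole unit.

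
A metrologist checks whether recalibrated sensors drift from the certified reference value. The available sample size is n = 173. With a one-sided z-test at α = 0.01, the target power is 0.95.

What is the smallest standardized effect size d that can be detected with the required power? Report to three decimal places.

Required noncentrality: δ = z_{0.01} + z_{0.05} = 2.326 + 1.645 = 3.971.
δ = d·√n ⇒ d = δ/√n = 3.971/√173 = 0.3019.

d ≈ 0.302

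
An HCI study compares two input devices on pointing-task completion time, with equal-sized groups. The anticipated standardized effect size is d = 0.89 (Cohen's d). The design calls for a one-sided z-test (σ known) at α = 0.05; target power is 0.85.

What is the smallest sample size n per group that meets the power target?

n = 19 per group

For power 0.85 need Φ(δ − z_{0.05}) = 0.85, so δ = z_{0.05} + z_{0.15} = 1.645 + 1.036 = 2.681.
δ = d·√(n/2) ⇒ n = 2(δ/d)² = 2 × (2.681 / 0.89)² = 18.15.
Round up to the next whole unit.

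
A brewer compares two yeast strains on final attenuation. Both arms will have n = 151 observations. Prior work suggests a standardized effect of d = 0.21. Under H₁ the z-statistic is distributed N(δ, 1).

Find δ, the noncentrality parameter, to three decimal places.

δ = d·√(n/2) = 0.21 × √(151/2) = 1.8247

δ ≈ 1.825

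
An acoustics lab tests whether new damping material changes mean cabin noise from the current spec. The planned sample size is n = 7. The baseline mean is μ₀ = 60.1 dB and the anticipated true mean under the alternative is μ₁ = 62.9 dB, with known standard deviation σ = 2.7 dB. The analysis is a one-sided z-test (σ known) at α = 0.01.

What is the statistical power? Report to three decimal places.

Standardized effect: d = |μ₁ − μ₀| / σ = |62.9 − 60.1| / 2.7 = 1.0370
Noncentrality parameter: δ = d·√n = 1.0370 × √7 = 2.7437
One-sided α = 0.01 → critical value z_{0.01} = 2.326.
Power = P(Z > 2.326 − δ) = Φ(0.417) = 0.6618.

Power ≈ 0.662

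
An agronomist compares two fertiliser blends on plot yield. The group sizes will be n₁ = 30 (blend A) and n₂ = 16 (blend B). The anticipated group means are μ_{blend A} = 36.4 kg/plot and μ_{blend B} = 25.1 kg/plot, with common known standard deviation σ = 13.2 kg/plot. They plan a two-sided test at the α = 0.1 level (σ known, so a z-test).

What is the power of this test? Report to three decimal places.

Power ≈ 0.869

Standardized effect: d = |μ_{blend A} − μ_{blend B}| / σ = |36.4 − 25.1| / 13.2 = 0.8561
Noncentrality parameter: δ = d / √(1/n₁ + 1/n₂) = 0.8561 / √(1/30 + 1/16) = 2.7653
Critical value for a two-sided test at α = 0.1: z_{α/2} = 1.645.
Power = Φ(δ − 1.645) + Φ(−δ − 1.645) = Φ(1.120) + Φ(-4.410) = 0.8687 + 0.0000 = 0.8687.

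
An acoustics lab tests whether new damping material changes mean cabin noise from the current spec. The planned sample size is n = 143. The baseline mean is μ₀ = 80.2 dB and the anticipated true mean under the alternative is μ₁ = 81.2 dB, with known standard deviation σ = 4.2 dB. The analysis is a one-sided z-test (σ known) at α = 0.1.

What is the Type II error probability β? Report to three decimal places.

Standardized effect: d = |μ₁ − μ₀| / σ = |81.2 − 80.2| / 4.2 = 0.2381
Noncentrality parameter: λ = d·√n = 0.2381 × √143 = 2.8472
Critical value for a one-sided test at α = 0.1: z_α = 1.282.
Power = Φ(λ − 1.282) = Φ(1.566) = 0.9413.
Type II error: β = 1 − power = 1 − 0.9413 = 0.0587.

β ≈ 0.059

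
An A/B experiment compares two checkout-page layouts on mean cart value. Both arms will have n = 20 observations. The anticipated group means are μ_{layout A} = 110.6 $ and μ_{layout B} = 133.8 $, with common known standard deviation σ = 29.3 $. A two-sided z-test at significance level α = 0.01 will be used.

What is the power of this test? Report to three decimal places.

Power ≈ 0.471

Standardized effect: d = |μ_{layout A} − μ_{layout B}| / σ = |110.6 − 133.8| / 29.3 = 0.7918
Noncentrality parameter: δ = d·√(n/2) = 0.7918 × √(20/2) = 2.5039
Critical value for a two-sided test at α = 0.01: z_{α/2} = 2.576.
Power = Φ(δ − 2.576) + Φ(−δ − 2.576) = Φ(-0.072) + Φ(-5.080) = 0.4713 + 0.0000 = 0.4713.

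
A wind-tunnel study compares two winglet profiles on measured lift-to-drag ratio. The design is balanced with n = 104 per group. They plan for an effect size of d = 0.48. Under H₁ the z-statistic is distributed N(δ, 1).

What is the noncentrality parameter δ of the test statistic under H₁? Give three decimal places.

δ ≈ 3.461

δ = d·√(n/2) = 0.48 × √(104/2) = 3.4613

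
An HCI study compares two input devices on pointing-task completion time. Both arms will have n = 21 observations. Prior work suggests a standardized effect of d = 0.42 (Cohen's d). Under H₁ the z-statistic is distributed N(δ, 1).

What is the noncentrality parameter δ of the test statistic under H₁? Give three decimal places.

δ ≈ 1.361

The noncentrality parameter scales effect size by the design's sample-size factor: δ = d·√(n/2) = 0.42 × √(21/2) = 1.3610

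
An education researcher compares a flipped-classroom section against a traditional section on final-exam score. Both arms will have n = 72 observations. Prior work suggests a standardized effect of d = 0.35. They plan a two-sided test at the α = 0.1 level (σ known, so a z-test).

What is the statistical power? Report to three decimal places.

Power ≈ 0.676

Noncentrality parameter: δ = d·√(n/2) = 0.35 × √(72/2) = 2.1000
Two-sided α = 0.1 → critical value z_{0.05} = 1.645.
Power = Φ(δ − 1.645) + Φ(−δ − 1.645) = Φ(0.455) + Φ(-3.745) = 0.6755 + 0.0001 = 0.6756.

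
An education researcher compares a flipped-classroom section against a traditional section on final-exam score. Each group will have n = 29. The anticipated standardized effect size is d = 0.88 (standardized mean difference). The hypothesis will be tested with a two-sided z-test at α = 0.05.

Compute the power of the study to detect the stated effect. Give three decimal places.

Noncentrality parameter: δ = d·√(n/2) = 0.88 × √(29/2) = 3.3509
Critical value for a two-sided test at α = 0.05: z_{α/2} = 1.960.
Power = Φ(δ − 1.960) + Φ(−δ − 1.960) = Φ(1.391) + Φ(-5.311) = 0.9179 + 0.0000 = 0.9179.

Power ≈ 0.918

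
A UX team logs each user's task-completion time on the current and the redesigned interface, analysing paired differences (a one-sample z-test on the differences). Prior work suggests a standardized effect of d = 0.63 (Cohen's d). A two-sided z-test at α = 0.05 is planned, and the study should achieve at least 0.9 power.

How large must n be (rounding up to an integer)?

n = 27

Set Φ(δ − 1.960) = 0.9; then δ − 1.960 = Φ⁻¹(0.9) = 1.282, giving δ = 3.242.
(Ignoring the negligible lower-tail rejection probability gives the usual closed-form inversion.)
δ = d·√n ⇒ n = (δ/d)² = (3.242 / 0.63)² = 26.47.
Round up to the next whole unit.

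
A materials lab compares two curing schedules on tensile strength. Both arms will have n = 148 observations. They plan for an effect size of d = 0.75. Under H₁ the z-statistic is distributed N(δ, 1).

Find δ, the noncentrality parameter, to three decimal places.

δ ≈ 6.452

The noncentrality parameter scales effect size by the design's sample-size factor: δ = d·√(n/2) = 0.75 × √(148/2) = 6.4517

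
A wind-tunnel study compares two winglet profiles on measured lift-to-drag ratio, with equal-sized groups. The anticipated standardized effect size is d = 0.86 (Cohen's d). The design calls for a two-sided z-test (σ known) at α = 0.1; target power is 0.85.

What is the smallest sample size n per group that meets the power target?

For power 0.85 need Φ(δ − z_{0.05}) = 0.85, so δ = z_{0.05} + z_{0.15} = 1.645 + 1.036 = 2.681.
(Ignoring the negligible lower-tail rejection probability gives the usual closed-form inversion.)
δ = d·√(n/2) ⇒ n = 2(δ/d)² = 2 × (2.681 / 0.86)² = 19.44.
Rounding up, n = 20 per group.

n = 20 per group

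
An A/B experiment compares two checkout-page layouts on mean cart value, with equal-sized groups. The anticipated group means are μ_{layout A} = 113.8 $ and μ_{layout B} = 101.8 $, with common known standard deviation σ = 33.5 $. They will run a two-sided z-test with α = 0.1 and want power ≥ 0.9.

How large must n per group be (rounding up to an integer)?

n = 134 per group

Standardized effect: d = |μ_{layout A} − μ_{layout B}| / σ = |113.8 − 101.8| / 33.5 = 0.3582
Set Φ(δ − 1.645) = 0.9; then δ − 1.645 = Φ⁻¹(0.9) = 1.282, giving δ = 2.926.
(For δ > 0 the lower-tail rejection region contributes negligibly to power, so the one-term inversion is standard.)
δ = d·√(n/2) ⇒ n = 2(δ/d)² = 2 × (2.926 / 0.3582)² = 133.48.
Rounding up, n = 134 per group.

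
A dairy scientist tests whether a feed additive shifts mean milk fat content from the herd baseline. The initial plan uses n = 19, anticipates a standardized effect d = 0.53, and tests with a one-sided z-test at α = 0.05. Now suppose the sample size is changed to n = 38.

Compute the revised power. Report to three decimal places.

Power ≈ 0.948

With n = 38: δ = d·√n = 0.53 × √38 = 3.2671. Critical value z_{0.05} = 1.645.
Revised power = P(Z > 1.645 − δ) = Φ(1.622) = 0.9476.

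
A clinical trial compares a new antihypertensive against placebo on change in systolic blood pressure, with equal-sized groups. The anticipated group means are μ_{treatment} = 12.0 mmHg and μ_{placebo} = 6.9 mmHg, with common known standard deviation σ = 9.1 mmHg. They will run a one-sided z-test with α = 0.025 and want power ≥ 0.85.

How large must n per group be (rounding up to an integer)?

n = 58 per group

Standardized effect: d = |μ_{treatment} − μ_{placebo}| / σ = |12.0 − 6.9| / 9.1 = 0.5604
For power 0.85 need Φ(δ − z_{0.025}) = 0.85, so δ = z_{0.025} + z_{0.15} = 1.960 + 1.036 = 2.996.
δ = d·√(n/2) ⇒ n = 2(δ/d)² = 2 × (2.996 / 0.5604)² = 57.17.
Round up to the next whole unit.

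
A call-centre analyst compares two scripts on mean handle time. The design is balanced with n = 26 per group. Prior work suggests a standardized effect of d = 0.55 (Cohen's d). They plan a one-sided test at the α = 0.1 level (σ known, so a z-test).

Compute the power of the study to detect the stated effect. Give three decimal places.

Power ≈ 0.759

Noncentrality parameter: δ = d·√(n/2) = 0.55 × √(26/2) = 1.9831
One-sided α = 0.1 → critical value z_{0.1} = 1.282.
Power = P(Z > 1.282 − δ) = Φ(0.702) = 0.7585.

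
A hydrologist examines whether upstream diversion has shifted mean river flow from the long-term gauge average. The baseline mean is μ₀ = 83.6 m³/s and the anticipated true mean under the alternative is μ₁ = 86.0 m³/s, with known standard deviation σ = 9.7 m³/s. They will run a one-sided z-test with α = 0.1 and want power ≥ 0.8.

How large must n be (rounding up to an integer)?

n = 74

Standardized effect: d = |μ₁ − μ₀| / σ = |86.0 − 83.6| / 9.7 = 0.2474
For power 0.8 need Φ(δ − z_{0.1}) = 0.8, so δ = z_{0.1} + z_{0.20} = 1.282 + 0.842 = 2.123.
δ = d·√n ⇒ n = (δ/d)² = (2.123 / 0.2474)² = 73.64.
Round up to the next whole unit.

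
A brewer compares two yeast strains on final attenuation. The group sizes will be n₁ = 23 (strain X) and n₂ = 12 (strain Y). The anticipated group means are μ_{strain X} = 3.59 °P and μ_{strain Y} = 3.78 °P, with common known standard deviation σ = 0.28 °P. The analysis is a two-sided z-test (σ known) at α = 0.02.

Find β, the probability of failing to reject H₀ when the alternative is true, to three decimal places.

Standardized effect: d = |μ_{strain X} − μ_{strain Y}| / σ = |3.59 − 3.78| / 0.28 = 0.6786
Noncentrality parameter: δ = d / √(1/n₁ + 1/n₂) = 0.6786 / √(1/23 + 1/12) = 1.9055
Two-sided α = 0.02 → critical value z_{0.01} = 2.326.
Power = Φ(δ − 2.326) + Φ(−δ − 2.326) = Φ(-0.421) + Φ(-4.232) = 0.3369 + 0.0000 = 0.3370.
Type II error: β = 1 − power = 1 − 0.3370 = 0.6630.

β ≈ 0.663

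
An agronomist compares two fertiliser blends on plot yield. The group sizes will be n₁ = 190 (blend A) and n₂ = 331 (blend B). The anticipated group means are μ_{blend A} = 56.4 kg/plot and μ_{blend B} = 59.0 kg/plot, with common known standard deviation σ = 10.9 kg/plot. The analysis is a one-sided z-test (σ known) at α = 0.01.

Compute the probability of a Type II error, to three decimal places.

β ≈ 0.384

Standardized effect: d = |μ_{blend A} − μ_{blend B}| / σ = |56.4 − 59.0| / 10.9 = 0.2385
Noncentrality parameter: δ = d / √(1/n₁ + 1/n₂) = 0.2385 / √(1/190 + 1/331) = 2.6207
One-sided α = 0.01 → critical value z_{0.01} = 2.326.
Power = P(Z > 2.326 − δ) = Φ(0.294) = 0.6158.
Type II error: β = 1 − power = 1 − 0.6158 = 0.3842.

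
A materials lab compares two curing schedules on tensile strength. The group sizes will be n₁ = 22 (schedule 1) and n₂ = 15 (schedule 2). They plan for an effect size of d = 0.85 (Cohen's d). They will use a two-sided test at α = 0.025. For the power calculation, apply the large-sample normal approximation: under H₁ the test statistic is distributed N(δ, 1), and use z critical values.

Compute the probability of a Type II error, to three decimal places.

Noncentrality parameter: δ = d / √(1/n₁ + 1/n₂) = 0.85 / √(1/22 + 1/15) = 2.5385
Critical value for a two-sided test at α = 0.025: z_{α/2} = 2.241.
Power = Φ(δ − 2.241) + Φ(−δ − 2.241) = Φ(0.297) + Φ(-4.780) = 0.6168 + 0.0000 = 0.6168.
Type II error: β = 1 − power = 1 − 0.6168 = 0.3832.

β ≈ 0.383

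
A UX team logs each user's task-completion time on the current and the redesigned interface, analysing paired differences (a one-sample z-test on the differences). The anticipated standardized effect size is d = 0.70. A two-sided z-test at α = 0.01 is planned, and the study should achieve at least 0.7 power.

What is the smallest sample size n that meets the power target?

Set Φ(δ − 2.576) = 0.7; then δ − 2.576 = Φ⁻¹(0.7) = 0.524, giving δ = 3.100.
(The Φ(−δ − z_{α/2}) term is vanishingly small for δ > 0 and is dropped in the standard sample-size formula.)
δ = d·√n ⇒ n = (δ/d)² = (3.100 / 0.70)² = 19.62.
Rounding up, n = 20.

n = 20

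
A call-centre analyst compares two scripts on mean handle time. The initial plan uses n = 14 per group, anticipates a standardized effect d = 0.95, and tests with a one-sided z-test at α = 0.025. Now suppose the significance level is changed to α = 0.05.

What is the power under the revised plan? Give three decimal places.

Power ≈ 0.807

δ = d·√(n/2) = 0.95 × √(14/2) = 2.5135 (unchanged). New critical value: z_{0.05} = 1.645.
Revised power = P(Z > 1.645 − δ) = Φ(0.869) = 0.8075.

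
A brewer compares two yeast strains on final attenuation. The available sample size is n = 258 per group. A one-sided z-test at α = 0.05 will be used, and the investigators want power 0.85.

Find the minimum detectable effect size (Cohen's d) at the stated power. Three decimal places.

d ≈ 0.236

Required noncentrality: δ = z_{0.05} + z_{0.15} = 1.645 + 1.036 = 2.681.
δ = d·√(n/2) ⇒ d = δ/√(n/2) = 2.681/√(258/2) = 0.2361.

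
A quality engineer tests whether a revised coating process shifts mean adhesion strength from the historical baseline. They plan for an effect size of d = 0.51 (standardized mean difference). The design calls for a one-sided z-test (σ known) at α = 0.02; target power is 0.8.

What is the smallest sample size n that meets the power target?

For power 0.8 need Φ(δ − z_{0.02}) = 0.8, so δ = z_{0.02} + z_{0.20} = 2.054 + 0.842 = 2.895.
δ = d·√n ⇒ n = (δ/d)² = (2.895 / 0.51)² = 32.23.
Rounding up, n = 33.

n = 33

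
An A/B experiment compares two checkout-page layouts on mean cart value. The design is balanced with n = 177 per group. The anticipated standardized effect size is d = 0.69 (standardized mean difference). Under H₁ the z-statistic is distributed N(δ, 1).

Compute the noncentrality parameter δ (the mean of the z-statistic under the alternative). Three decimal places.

δ ≈ 6.491

The noncentrality parameter scales effect size by the design's sample-size factor: δ = d·√(n/2) = 0.69 × √(177/2) = 6.4911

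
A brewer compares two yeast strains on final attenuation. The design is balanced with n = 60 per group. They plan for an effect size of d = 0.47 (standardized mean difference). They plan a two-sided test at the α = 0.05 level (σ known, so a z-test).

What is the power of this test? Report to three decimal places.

Power ≈ 0.731

Noncentrality parameter: δ = d·√(n/2) = 0.47 × √(60/2) = 2.5743
Two-sided α = 0.05 → critical value z_{0.025} = 1.960.
Power = Φ(δ − 1.960) + Φ(−δ − 1.960) = Φ(0.614) + Φ(-4.534) = 0.7305 + 0.0000 = 0.7305.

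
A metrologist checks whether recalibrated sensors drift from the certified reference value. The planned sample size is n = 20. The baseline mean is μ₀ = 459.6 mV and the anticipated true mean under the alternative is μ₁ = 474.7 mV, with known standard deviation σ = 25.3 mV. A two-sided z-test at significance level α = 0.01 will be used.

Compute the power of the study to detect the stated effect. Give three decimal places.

Power ≈ 0.537

Standardized effect: d = |μ₁ − μ₀| / σ = |474.7 − 459.6| / 25.3 = 0.5968
Noncentrality parameter: δ = d·√n = 0.5968 × √20 = 2.6691
Critical value for a two-sided test at α = 0.01: z_{α/2} = 2.576.
Power = Φ(δ − 2.576) + Φ(−δ − 2.576) = Φ(0.093) + Φ(-5.245) = 0.5372 + 0.0000 = 0.5372.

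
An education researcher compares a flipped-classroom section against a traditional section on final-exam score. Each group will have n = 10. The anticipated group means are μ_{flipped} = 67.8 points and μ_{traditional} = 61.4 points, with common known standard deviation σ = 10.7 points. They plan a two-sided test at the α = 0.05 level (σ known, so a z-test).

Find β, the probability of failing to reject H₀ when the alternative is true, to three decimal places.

Standardized effect: d = |μ_{flipped} − μ_{traditional}| / σ = |67.8 − 61.4| / 10.7 = 0.5981
Noncentrality parameter: λ = d·√(n/2) = 0.5981 × √(10/2) = 1.3375
Two-sided α = 0.05 → critical value z_{0.025} = 1.960.
Power = Φ(λ − 1.960) + Φ(−λ − 1.960) = Φ(-0.623) + Φ(-3.297) = 0.2668 + 0.0005 = 0.2673.
Type II error: β = 1 − power = 1 − 0.2673 = 0.7327.

β ≈ 0.733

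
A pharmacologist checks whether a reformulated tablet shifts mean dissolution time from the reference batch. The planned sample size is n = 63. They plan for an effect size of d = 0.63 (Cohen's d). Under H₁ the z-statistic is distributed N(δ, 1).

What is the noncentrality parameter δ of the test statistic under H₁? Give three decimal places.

The noncentrality parameter scales effect size by the design's sample-size factor: δ = d·√n = 0.63 × √63 = 5.0005

δ ≈ 5.000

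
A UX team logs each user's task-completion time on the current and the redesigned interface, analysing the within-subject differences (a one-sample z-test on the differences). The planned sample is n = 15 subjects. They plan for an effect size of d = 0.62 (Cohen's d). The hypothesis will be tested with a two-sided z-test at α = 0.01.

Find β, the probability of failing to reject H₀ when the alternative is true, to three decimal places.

β ≈ 0.569

Noncentrality parameter: δ = d·√n = 0.62 × √15 = 2.4012
Two-sided α = 0.01 → critical value z_{0.005} = 2.576.
Power = Φ(δ − 2.576) + Φ(−δ − 2.576) = Φ(-0.175) + Φ(-4.977) = 0.4307 + 0.0000 = 0.4307.
Type II error: β = 1 − power = 1 − 0.4307 = 0.5693.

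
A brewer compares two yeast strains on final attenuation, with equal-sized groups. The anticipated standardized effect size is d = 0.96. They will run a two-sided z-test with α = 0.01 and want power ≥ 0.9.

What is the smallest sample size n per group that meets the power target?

Set Φ(δ − 2.576) = 0.9; then δ − 2.576 = Φ⁻¹(0.9) = 1.282, giving δ = 3.857.
(For δ > 0 the lower-tail rejection region contributes negligibly to power, so the one-term inversion is standard.)
δ = d·√(n/2) ⇒ n = 2(δ/d)² = 2 × (3.857 / 0.96)² = 32.29.
Rounding up, n = 33 per group.

n = 33 per group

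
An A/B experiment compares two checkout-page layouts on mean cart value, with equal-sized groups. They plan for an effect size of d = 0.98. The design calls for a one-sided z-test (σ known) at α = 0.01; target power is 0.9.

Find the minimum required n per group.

n = 28 per group

Set Φ(δ − 2.326) = 0.9; then δ − 2.326 = Φ⁻¹(0.9) = 1.282, giving δ = 3.608.
δ = d·√(n/2) ⇒ n = 2(δ/d)² = 2 × (3.608 / 0.98)² = 27.11.
Round up to the next whole unit.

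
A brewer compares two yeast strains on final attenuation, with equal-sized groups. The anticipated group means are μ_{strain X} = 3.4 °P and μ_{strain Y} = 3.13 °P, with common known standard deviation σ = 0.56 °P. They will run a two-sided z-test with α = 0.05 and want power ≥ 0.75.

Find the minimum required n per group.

n = 60 per group

Standardized effect: d = |μ_{strain X} − μ_{strain Y}| / σ = |3.4 − 3.13| / 0.56 = 0.4821
Set Φ(δ − 1.960) = 0.75; then δ − 1.960 = Φ⁻¹(0.75) = 0.674, giving δ = 2.634.
(Ignoring the negligible lower-tail rejection probability gives the usual closed-form inversion.)
δ = d·√(n/2) ⇒ n = 2(δ/d)² = 2 × (2.634 / 0.4821)² = 59.71.
Round up to the next whole unit.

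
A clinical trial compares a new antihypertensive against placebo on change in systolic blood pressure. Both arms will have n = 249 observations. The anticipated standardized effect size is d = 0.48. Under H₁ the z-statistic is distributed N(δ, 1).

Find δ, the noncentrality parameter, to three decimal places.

The noncentrality parameter scales effect size by the design's sample-size factor: δ = d·√(n/2) = 0.48 × √(249/2) = 5.3558

δ ≈ 5.356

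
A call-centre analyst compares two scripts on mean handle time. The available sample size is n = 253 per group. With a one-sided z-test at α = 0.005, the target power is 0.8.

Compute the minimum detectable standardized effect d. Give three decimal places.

d ≈ 0.304

Required noncentrality: δ = z_{0.005} + z_{0.20} = 2.576 + 0.842 = 3.417.
δ = d·√(n/2) ⇒ d = δ/√(n/2) = 3.417/√(253/2) = 0.3038.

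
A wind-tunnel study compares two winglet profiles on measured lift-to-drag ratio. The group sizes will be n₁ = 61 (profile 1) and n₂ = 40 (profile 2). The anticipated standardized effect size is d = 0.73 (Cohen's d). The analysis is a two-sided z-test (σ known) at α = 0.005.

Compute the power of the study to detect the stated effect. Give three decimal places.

Power ≈ 0.783

Noncentrality parameter: δ = d / √(1/n₁ + 1/n₂) = 0.73 / √(1/61 + 1/40) = 3.5880
Two-sided α = 0.005 → critical value z_{0.0025} = 2.807.
Power = Φ(δ − 2.807) + Φ(−δ − 2.807) = Φ(0.781) + Φ(-6.395) = 0.7826 + 0.0000 = 0.7826.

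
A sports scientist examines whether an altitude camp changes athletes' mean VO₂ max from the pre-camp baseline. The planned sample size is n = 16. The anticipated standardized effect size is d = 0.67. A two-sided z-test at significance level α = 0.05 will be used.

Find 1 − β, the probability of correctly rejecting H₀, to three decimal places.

Noncentrality parameter: δ = d·√n = 0.67 × √16 = 2.6800
Two-sided α = 0.05 → critical value z_{0.025} = 1.960.
Power = Φ(δ − 1.960) + Φ(−δ − 1.960) = Φ(0.720) + Φ(-4.640) = 0.7642 + 0.0000 = 0.7643.

Power ≈ 0.764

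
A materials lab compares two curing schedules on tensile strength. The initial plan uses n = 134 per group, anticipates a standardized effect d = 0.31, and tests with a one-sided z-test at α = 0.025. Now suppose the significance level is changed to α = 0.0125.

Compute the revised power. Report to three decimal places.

δ = d·√(n/2) = 0.31 × √(134/2) = 2.5375 (unchanged). New critical value: z_{0.0125} = 2.241.
Revised power = Φ(δ − 2.241) = Φ(0.296) = 0.6164.

Power ≈ 0.616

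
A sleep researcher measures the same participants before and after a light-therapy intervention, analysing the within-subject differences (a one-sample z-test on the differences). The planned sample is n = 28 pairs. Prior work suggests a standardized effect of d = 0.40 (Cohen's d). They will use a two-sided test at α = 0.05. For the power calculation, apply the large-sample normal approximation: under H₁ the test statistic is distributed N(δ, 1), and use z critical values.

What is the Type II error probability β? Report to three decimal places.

Noncentrality parameter: δ = d·√n = 0.40 × √28 = 2.1166
Critical value for a two-sided test at α = 0.05: z_{α/2} = 1.960.
Power = Φ(δ − 1.960) + Φ(−δ − 1.960) = Φ(0.157) + Φ(-4.077) = 0.5622 + 0.0000 = 0.5623.
Type II error: β = 1 − power = 1 − 0.5623 = 0.4377.

β ≈ 0.438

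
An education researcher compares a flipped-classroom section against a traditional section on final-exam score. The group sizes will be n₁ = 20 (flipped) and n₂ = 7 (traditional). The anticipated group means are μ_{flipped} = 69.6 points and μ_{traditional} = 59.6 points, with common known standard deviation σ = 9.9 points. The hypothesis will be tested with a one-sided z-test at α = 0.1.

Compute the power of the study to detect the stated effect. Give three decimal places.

Standardized effect: d = |μ_{flipped} − μ_{traditional}| / σ = |69.6 − 59.6| / 9.9 = 1.0101
Noncentrality parameter: δ = d / √(1/n₁ + 1/n₂) = 1.0101 / √(1/20 + 1/7) = 2.3001
Critical value for a one-sided test at α = 0.1: z_α = 1.282.
Power = P(Z > 1.282 − δ) = Φ(1.019) = 0.8458.

Power ≈ 0.846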